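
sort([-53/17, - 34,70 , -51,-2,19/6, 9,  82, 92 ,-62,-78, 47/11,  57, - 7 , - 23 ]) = [-78,-62, - 51, - 34 ,  -  23, - 7,  -  53/17, - 2,19/6, 47/11, 9,  57,  70,82,92 ] 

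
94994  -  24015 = 70979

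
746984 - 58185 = 688799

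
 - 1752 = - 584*3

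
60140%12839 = 8784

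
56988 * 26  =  1481688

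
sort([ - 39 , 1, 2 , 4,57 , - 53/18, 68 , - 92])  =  [ - 92, - 39 , - 53/18,  1, 2, 4,  57,  68]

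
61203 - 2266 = 58937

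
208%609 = 208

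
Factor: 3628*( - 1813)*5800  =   - 2^5*5^2* 7^2*29^1*37^1*907^1 = - 38149871200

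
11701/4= 11701/4 =2925.25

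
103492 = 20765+82727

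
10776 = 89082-78306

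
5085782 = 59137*86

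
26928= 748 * 36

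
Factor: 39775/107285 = 5^1*37^1*499^(-1) = 185/499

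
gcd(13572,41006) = 58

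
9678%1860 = 378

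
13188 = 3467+9721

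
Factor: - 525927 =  - 3^1 * 175309^1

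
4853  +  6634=11487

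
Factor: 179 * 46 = 8234 = 2^1 *23^1 *179^1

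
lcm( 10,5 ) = 10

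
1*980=980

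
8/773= 8/773 = 0.01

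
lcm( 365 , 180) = 13140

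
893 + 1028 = 1921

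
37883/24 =37883/24= 1578.46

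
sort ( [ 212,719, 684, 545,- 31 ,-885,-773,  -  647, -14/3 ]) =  [  -  885,- 773 ,  -  647, - 31 ,  -  14/3, 212 , 545,684, 719]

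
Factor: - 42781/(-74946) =2^( - 1 )*3^(  -  1)*179^1*239^1 * 12491^( - 1 ) 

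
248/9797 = 248/9797 = 0.03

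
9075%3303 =2469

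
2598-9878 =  - 7280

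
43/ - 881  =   - 43/881 = - 0.05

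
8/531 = 8/531 = 0.02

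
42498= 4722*9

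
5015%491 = 105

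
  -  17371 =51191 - 68562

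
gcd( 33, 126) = 3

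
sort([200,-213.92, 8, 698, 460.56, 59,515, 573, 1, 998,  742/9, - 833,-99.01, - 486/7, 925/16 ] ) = [-833,  -  213.92, - 99.01, - 486/7,  1,8,925/16,59, 742/9, 200,460.56 , 515,573, 698,  998 ]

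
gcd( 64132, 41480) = 4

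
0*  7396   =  0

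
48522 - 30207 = 18315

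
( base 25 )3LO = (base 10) 2424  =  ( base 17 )86a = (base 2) 100101111000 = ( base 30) 2KO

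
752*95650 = 71928800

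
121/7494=121/7494 = 0.02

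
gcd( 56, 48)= 8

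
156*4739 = 739284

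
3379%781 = 255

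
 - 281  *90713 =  -25490353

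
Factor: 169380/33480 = 941/186 = 2^(-1 )*3^( - 1 ) * 31^ (- 1 ) * 941^1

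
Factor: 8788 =2^2*13^3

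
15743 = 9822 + 5921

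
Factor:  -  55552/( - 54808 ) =2^5 * 7^1*13^( - 1)*17^(-1) = 224/221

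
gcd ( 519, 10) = 1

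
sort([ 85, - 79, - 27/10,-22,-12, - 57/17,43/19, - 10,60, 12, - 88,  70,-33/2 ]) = [-88,-79,  -  22, - 33/2, -12, - 10, - 57/17,-27/10,43/19,12,  60, 70 , 85]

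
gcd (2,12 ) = 2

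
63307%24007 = 15293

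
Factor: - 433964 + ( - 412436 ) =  - 846400 = - 2^6 *5^2 * 23^2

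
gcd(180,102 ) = 6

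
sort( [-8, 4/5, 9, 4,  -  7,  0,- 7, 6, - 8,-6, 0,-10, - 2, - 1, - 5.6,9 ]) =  [ - 10, -8 ,- 8, - 7, - 7, - 6, - 5.6, - 2 , - 1,0, 0, 4/5,4, 6, 9, 9 ]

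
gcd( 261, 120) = 3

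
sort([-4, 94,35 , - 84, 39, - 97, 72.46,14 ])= [ - 97, - 84,  -  4, 14,35, 39, 72.46, 94 ]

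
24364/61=399+25/61  =  399.41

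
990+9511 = 10501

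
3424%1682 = 60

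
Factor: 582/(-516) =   -  97/86  =  - 2^(-1)*43^( - 1)*97^1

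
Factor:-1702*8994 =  - 15307788 = - 2^2*3^1*23^1 *37^1*1499^1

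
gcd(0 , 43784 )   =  43784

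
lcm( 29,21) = 609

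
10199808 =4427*2304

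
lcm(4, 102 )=204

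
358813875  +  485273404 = 844087279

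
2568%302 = 152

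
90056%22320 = 776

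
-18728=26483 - 45211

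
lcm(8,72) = 72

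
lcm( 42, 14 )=42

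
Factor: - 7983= - 3^2 * 887^1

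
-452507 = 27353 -479860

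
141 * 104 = 14664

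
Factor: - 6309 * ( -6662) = 42030558  =  2^1*3^2 * 701^1*3331^1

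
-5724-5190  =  -10914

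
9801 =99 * 99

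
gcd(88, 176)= 88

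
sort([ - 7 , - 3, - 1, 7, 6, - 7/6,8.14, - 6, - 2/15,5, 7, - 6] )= [ - 7, -6, - 6, - 3, - 7/6,-1,-2/15,5, 6, 7, 7,  8.14 ] 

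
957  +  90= 1047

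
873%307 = 259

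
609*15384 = 9368856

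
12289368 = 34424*357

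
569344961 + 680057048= 1249402009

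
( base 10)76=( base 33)2A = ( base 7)136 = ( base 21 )3d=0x4C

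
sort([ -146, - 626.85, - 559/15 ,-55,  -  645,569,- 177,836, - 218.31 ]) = [  -  645, - 626.85 , - 218.31 ,  -  177, - 146,-55, - 559/15,569,  836]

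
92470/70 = 1321 = 1321.00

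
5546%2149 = 1248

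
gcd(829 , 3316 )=829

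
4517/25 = 180  +  17/25= 180.68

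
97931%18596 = 4951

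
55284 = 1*55284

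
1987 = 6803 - 4816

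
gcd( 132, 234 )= 6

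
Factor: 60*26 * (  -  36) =-56160 = -2^5*3^3*5^1*13^1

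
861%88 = 69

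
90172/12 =22543/3 = 7514.33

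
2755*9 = 24795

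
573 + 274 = 847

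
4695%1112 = 247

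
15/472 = 15/472 = 0.03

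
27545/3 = 27545/3 = 9181.67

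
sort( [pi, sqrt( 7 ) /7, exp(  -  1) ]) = [exp( - 1), sqrt(7)/7,pi ] 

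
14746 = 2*7373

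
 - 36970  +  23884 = -13086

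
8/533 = 8/533 = 0.02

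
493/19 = 25 + 18/19 = 25.95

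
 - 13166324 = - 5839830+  - 7326494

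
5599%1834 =97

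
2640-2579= 61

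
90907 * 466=42362662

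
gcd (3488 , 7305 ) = 1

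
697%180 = 157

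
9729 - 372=9357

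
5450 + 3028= 8478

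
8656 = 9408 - 752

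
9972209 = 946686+9025523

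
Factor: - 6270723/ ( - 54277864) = 2^( - 3 )*3^3*37^1 * 6277^1*6784733^( - 1 )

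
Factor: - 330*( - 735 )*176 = 2^5*3^2*5^2*7^2*11^2 = 42688800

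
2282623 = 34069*67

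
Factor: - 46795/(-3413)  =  5^1 * 7^2*191^1*3413^ ( - 1)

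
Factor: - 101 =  - 101^1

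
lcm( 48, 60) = 240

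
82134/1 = 82134 = 82134.00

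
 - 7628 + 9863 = 2235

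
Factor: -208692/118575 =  - 2^2 * 5^( - 2)*11^1  =  - 44/25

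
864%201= 60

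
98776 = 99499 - 723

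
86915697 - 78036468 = 8879229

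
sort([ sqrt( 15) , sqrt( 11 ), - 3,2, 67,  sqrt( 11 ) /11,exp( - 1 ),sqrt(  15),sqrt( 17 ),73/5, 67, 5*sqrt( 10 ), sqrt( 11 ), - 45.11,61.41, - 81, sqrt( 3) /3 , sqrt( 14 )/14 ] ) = [ - 81 , - 45.11, - 3,sqrt(14 ) /14 , sqrt( 11 ) /11,exp( - 1), sqrt(3 ) /3, 2 , sqrt( 11 ),sqrt(11),sqrt( 15) , sqrt( 15), sqrt( 17),73/5,5*sqrt( 10 ), 61.41, 67,67] 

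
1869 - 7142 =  - 5273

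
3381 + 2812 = 6193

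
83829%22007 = 17808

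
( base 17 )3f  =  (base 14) 4A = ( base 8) 102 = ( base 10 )66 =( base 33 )20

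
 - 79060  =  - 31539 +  - 47521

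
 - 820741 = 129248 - 949989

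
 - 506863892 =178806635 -685670527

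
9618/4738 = 2 + 71/2369 = 2.03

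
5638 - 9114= - 3476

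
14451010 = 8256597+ 6194413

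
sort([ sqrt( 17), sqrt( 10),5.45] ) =[ sqrt(10),sqrt( 17), 5.45]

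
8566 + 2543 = 11109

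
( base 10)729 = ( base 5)10404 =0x2d9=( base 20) 1g9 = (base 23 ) 18G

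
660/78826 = 30/3583 = 0.01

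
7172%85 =32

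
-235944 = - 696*339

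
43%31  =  12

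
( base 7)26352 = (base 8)15604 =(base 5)211134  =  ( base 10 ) 7044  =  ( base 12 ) 40B0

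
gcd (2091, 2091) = 2091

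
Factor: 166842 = 2^1*  3^2*13^1* 23^1*31^1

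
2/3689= 2/3689  =  0.00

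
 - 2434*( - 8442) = 20547828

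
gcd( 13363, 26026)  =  7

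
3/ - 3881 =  - 1 + 3878/3881 = - 0.00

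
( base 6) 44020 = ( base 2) 1011110101100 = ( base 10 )6060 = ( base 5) 143220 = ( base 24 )acc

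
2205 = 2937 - 732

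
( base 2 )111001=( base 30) 1R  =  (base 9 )63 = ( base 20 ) 2h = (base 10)57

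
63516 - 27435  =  36081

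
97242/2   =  48621 = 48621.00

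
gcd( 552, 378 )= 6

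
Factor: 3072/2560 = 6/5 =2^1*3^1*5^( - 1 ) 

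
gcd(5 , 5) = 5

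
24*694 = 16656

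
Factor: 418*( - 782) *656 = - 214430656 = - 2^6*11^1*17^1*19^1*23^1*41^1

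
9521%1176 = 113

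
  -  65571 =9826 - 75397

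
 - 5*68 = - 340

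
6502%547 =485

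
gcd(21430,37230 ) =10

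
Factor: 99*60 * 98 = 2^3*3^3* 5^1*7^2*11^1  =  582120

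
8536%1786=1392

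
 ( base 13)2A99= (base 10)6210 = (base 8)14102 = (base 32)622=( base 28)7PM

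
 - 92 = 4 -96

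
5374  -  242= 5132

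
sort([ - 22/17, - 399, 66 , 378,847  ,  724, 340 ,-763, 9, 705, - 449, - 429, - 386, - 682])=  [ - 763, - 682, - 449, - 429, - 399, - 386,-22/17,9, 66, 340 , 378,705, 724,847 ]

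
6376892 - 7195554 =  - 818662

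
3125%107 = 22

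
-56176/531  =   - 56176/531 = - 105.79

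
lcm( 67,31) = 2077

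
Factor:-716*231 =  - 165396 = -2^2*3^1 * 7^1 *11^1*179^1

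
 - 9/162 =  - 1/18 = - 0.06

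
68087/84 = 68087/84 = 810.56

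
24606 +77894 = 102500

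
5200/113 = 5200/113 = 46.02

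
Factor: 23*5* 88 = 10120 = 2^3*5^1*11^1* 23^1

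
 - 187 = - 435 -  - 248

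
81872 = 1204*68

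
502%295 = 207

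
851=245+606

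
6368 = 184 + 6184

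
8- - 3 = 11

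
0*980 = 0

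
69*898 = 61962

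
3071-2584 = 487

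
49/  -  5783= - 1 + 5734/5783 =-0.01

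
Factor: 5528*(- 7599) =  - 2^3 * 3^1 * 17^1 * 149^1*691^1 = -42007272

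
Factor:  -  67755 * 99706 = -2^1*3^1*5^1*4517^1 * 49853^1=- 6755580030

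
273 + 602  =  875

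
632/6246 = 316/3123 = 0.10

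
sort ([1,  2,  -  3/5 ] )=[-3/5,1, 2] 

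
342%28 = 6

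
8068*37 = 298516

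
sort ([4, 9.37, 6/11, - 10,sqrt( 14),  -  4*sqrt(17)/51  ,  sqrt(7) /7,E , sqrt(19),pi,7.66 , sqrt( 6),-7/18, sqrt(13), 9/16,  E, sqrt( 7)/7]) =[-10,-7/18, - 4*sqrt( 17)/51,  sqrt(7)/7,sqrt(7)/7,6/11,9/16 , sqrt( 6),  E, E, pi,sqrt(13 ), sqrt(14 ), 4,  sqrt( 19),7.66, 9.37] 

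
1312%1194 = 118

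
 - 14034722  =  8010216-22044938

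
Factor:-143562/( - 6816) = 2^(-4)*337^1 = 337/16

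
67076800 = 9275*7232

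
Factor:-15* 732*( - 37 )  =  406260 = 2^2*3^2*5^1*37^1 * 61^1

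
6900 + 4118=11018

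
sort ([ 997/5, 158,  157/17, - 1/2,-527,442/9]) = [ - 527,  -  1/2,  157/17, 442/9, 158 , 997/5] 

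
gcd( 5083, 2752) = 1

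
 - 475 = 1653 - 2128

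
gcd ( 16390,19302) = 2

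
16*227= 3632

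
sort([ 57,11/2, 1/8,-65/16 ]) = [ - 65/16, 1/8, 11/2, 57 ] 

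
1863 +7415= 9278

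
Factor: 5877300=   2^2*3^1*5^2*11^1 * 13^1*137^1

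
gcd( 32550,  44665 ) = 5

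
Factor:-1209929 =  - 7^1  *127^1*1361^1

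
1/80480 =1/80480 = 0.00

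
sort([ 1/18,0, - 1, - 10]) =[ - 10, - 1, 0 , 1/18]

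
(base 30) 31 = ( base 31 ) 2t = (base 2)1011011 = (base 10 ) 91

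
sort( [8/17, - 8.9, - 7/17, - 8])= [ - 8.9,- 8, - 7/17,8/17]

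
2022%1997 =25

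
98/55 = 1 + 43/55 = 1.78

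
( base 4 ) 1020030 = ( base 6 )33220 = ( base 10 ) 4620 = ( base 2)1001000001100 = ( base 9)6303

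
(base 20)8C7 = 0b110101110111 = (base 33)35f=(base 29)42p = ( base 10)3447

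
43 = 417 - 374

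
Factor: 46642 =2^1*23321^1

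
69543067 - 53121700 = 16421367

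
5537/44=125 + 37/44 = 125.84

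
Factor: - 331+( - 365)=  - 696  =  - 2^3*3^1*29^1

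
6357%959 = 603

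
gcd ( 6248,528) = 88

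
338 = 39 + 299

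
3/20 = 3/20 = 0.15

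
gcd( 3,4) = 1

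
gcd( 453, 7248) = 453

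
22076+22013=44089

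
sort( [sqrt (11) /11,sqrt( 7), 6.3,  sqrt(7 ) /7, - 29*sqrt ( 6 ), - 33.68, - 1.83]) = [ - 29*sqrt(6), - 33.68, - 1.83,  sqrt( 11) /11, sqrt( 7)/7 , sqrt(7),  6.3 ] 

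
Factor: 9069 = 3^1*3023^1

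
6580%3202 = 176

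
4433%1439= 116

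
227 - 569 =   -  342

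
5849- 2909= 2940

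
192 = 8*24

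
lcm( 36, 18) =36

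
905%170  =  55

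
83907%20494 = 1931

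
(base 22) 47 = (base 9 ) 115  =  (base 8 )137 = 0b1011111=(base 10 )95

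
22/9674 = 11/4837=0.00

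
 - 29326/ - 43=682/1= 682.00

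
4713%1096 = 329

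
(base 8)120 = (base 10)80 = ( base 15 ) 55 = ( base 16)50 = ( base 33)2E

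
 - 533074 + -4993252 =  - 5526326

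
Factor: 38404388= 2^2*11^1*23^1 *137^1*277^1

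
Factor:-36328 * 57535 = -2^3*5^1 * 19^1*37^1*239^1 * 311^1=- 2090131480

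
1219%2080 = 1219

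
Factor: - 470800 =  - 2^4*5^2*11^1*107^1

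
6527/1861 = 6527/1861  =  3.51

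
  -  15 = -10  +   - 5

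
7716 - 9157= - 1441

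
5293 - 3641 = 1652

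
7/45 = 7/45 = 0.16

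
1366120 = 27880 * 49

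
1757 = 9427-7670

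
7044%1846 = 1506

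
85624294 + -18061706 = 67562588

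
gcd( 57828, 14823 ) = 183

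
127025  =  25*5081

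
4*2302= 9208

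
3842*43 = 165206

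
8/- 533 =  - 1+525/533 = -0.02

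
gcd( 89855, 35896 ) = 1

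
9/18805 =9/18805 = 0.00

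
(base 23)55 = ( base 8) 170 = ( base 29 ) 44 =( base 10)120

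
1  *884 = 884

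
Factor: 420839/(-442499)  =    -  61^1*6899^1*442499^( - 1 )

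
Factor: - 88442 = -2^1*44221^1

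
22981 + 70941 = 93922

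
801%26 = 21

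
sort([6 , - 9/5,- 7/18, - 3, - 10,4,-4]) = [ - 10, - 4, - 3, - 9/5 ,-7/18,4,6]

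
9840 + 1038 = 10878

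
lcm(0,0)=0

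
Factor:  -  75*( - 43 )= 3225=3^1*5^2*43^1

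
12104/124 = 97 +19/31 = 97.61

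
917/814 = 1+103/814 = 1.13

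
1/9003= 1/9003 = 0.00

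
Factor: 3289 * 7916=26035724=2^2*11^1 * 13^1*23^1 * 1979^1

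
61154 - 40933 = 20221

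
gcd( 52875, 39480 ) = 705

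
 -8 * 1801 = -14408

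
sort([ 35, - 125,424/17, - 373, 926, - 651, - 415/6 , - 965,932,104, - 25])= [ - 965,  -  651, - 373, - 125, - 415/6, - 25,424/17, 35,104,926, 932] 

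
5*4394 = 21970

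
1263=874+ 389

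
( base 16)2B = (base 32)1B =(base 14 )31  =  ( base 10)43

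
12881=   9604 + 3277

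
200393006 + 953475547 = 1153868553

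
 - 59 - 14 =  - 73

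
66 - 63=3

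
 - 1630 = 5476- 7106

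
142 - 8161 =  - 8019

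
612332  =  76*8057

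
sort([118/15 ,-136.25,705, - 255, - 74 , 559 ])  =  [ - 255, - 136.25, - 74,118/15, 559, 705 ]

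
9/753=3/251 = 0.01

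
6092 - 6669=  - 577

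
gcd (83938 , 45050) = 2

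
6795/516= 13 + 29/172 = 13.17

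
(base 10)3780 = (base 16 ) ec4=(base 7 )14010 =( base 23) 738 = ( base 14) 1540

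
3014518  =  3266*923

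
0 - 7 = - 7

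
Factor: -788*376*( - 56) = 2^8*7^1*47^1*197^1 = 16592128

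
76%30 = 16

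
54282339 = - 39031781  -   - 93314120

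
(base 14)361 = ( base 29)N6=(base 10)673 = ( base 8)1241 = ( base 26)pn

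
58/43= 58/43 = 1.35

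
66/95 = 66/95 = 0.69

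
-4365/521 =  - 4365/521 = -8.38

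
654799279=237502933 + 417296346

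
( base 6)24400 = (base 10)3600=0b111000010000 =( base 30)400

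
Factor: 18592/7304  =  28/11 = 2^2*7^1*11^(-1)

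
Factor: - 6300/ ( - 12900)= 21/43 = 3^1*7^1*43^( - 1) 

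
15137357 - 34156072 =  - 19018715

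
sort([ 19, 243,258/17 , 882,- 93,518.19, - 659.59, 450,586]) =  [ - 659.59,-93, 258/17,  19 , 243,450,  518.19, 586, 882]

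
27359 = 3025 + 24334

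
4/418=2/209  =  0.01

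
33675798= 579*58162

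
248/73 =248/73  =  3.40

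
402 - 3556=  - 3154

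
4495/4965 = 899/993 =0.91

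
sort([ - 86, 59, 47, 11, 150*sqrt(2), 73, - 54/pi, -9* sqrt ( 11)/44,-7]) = [- 86,- 54/pi,-7, - 9*  sqrt ( 11)/44, 11,47,59,  73, 150*sqrt(2)]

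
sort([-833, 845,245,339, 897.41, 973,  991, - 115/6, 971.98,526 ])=[ - 833, - 115/6,245,339,526,  845, 897.41, 971.98, 973, 991 ]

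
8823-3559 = 5264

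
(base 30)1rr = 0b11011001001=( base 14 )8C1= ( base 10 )1737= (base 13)a38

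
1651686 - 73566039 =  - 71914353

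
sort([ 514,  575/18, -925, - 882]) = [-925, - 882,  575/18,514]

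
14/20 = 7/10 = 0.70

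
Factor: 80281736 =2^3*10035217^1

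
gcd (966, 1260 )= 42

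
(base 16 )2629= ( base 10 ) 9769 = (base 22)k41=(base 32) 9H9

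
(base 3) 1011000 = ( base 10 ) 837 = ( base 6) 3513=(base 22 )1g1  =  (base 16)345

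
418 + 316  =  734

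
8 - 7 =1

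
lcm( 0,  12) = 0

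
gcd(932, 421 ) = 1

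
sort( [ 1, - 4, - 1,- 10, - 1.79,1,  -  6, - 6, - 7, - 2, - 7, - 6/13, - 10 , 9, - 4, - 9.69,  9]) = [ - 10, - 10, -9.69,  -  7, - 7, - 6 ,  -  6, - 4, - 4, - 2, - 1.79, - 1, - 6/13,  1,1,  9 , 9]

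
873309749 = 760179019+113130730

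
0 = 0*355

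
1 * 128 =128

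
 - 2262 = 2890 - 5152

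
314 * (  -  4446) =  - 1396044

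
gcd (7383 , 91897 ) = 1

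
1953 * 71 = 138663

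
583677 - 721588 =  - 137911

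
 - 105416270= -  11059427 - 94356843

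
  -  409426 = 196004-605430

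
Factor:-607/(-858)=2^(-1 )*3^( - 1)*11^( - 1 )*13^( - 1)* 607^1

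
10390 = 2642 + 7748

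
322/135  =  2 + 52/135 = 2.39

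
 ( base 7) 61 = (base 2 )101011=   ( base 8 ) 53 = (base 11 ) 3A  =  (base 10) 43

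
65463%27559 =10345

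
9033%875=283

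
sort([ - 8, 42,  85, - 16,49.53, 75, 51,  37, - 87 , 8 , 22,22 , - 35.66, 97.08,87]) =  [-87 ,-35.66,  -  16 , - 8, 8,22, 22 , 37,42 , 49.53, 51,75,  85,  87,97.08]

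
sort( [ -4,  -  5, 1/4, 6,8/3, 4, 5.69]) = [-5,- 4,1/4,8/3,4, 5.69, 6]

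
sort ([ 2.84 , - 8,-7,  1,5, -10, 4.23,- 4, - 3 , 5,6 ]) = [ - 10,-8,-7,- 4, - 3,1, 2.84, 4.23,5,5, 6]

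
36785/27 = 1362 + 11/27  =  1362.41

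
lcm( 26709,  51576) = 1495704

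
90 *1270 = 114300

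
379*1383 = 524157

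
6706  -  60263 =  - 53557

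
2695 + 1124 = 3819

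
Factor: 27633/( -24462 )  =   - 2^( - 1)*3^( - 3)*61^1 = - 61/54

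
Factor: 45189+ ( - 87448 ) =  - 7^1*6037^1=   - 42259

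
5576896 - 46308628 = - 40731732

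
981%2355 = 981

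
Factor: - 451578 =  - 2^1*3^1*73^1*1031^1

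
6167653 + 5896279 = 12063932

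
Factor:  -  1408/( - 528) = 2^3 * 3^( - 1) = 8/3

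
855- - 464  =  1319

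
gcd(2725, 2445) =5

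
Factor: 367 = 367^1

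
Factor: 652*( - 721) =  -470092 = - 2^2*7^1*103^1*163^1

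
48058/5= 9611 +3/5 = 9611.60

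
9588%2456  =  2220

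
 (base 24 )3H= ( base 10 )89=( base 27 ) 38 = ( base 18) 4H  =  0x59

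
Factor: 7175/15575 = 41/89  =  41^1*89^( - 1 )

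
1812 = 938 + 874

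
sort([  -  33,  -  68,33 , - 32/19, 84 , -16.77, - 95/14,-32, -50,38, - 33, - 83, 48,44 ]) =[ - 83,-68, - 50, - 33, - 33, - 32,  -  16.77, - 95/14 ,  -  32/19, 33,38, 44,48,84]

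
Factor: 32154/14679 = 2^1*3^( - 1) * 7^(  -  1) * 23^1= 46/21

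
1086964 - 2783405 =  -1696441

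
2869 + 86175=89044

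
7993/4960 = 1 + 3033/4960 = 1.61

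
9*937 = 8433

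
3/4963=3/4963 = 0.00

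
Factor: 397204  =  2^2*199^1*499^1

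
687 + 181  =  868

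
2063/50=41+13/50= 41.26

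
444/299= 1 + 145/299=1.48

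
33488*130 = 4353440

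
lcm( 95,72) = 6840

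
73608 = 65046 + 8562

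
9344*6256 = 58456064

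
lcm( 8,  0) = 0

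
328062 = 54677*6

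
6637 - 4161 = 2476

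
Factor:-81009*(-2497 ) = 202279473 = 3^2 * 11^1*227^1 * 9001^1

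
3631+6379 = 10010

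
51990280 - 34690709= 17299571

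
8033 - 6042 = 1991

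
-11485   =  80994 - 92479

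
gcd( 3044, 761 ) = 761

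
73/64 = 73/64 = 1.14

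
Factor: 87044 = 2^2*47^1 * 463^1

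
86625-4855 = 81770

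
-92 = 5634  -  5726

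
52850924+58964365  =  111815289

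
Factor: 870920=2^3*5^1*21773^1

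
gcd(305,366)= 61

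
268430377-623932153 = -355501776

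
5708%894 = 344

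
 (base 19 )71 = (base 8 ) 206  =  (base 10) 134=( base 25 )59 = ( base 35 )3t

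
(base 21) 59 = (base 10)114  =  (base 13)8a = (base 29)3r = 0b1110010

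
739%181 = 15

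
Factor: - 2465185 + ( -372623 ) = - 2^4 *3^3*6569^1 = - 2837808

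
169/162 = 169/162 =1.04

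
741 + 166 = 907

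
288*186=53568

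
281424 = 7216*39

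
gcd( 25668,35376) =12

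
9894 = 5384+4510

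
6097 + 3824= 9921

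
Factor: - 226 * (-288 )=2^6*3^2*113^1= 65088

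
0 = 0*324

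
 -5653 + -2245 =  - 7898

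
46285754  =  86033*538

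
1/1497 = 1/1497 = 0.00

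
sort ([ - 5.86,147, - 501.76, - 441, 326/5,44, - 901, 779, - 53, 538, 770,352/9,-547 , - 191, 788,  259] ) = [ - 901, - 547, - 501.76, - 441 , - 191, - 53, - 5.86, 352/9, 44,326/5, 147, 259, 538, 770, 779,788 ] 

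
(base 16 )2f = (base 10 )47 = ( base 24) 1N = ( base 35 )1C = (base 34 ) 1D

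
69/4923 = 23/1641 = 0.01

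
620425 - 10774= 609651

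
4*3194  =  12776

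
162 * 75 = 12150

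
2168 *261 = 565848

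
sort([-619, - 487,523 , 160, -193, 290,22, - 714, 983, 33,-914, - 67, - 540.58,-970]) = [  -  970, - 914,-714, - 619,-540.58, - 487, - 193, - 67,22, 33,160,290,523, 983]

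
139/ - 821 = -1+682/821 = - 0.17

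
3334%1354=626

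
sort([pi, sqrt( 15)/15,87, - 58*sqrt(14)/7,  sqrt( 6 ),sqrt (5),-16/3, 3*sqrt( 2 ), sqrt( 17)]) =[ - 58*sqrt( 14)/7, - 16/3, sqrt( 15 )/15,sqrt( 5), sqrt (6),pi, sqrt( 17), 3*sqrt(2) , 87 ] 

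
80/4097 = 80/4097 = 0.02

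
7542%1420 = 442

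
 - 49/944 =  - 49/944 = - 0.05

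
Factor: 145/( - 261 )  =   - 3^(  -  2)*5^1= - 5/9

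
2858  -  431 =2427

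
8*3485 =27880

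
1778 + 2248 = 4026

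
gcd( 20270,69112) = 2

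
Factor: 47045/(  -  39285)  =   - 97/81=- 3^( - 4) * 97^1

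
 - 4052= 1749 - 5801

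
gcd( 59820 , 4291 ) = 1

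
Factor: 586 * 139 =81454 = 2^1* 139^1 * 293^1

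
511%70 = 21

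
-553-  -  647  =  94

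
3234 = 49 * 66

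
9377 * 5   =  46885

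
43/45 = 43/45 = 0.96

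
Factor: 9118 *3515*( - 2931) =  - 93937875870 = - 2^1*3^1*5^1*19^1*37^1*47^1*97^1*977^1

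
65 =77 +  - 12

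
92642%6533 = 1180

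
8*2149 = 17192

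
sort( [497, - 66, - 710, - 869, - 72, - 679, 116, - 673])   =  [  -  869, - 710, - 679, - 673, - 72,-66, 116 , 497]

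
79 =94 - 15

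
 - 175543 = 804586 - 980129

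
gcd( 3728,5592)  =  1864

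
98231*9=884079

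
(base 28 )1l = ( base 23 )23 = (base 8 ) 61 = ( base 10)49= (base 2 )110001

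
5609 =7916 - 2307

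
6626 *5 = 33130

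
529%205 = 119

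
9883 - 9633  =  250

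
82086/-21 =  - 3909+1/7 =- 3908.86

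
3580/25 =143 + 1/5 =143.20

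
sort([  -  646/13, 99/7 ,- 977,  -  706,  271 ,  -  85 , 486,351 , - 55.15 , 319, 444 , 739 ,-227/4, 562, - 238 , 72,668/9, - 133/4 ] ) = [  -  977, - 706,-238,  -  85, - 227/4,-55.15, - 646/13, - 133/4, 99/7,72,  668/9, 271,319, 351, 444 , 486,562, 739 ] 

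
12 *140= 1680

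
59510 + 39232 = 98742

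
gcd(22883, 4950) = 1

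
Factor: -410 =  - 2^1*5^1*41^1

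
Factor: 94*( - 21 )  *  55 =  - 2^1 * 3^1*5^1 *7^1* 11^1 * 47^1 = -  108570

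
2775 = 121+2654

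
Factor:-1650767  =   - 29^1 * 56923^1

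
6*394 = 2364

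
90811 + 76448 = 167259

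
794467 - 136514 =657953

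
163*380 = 61940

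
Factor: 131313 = 3^1*7^1*13^2*37^1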